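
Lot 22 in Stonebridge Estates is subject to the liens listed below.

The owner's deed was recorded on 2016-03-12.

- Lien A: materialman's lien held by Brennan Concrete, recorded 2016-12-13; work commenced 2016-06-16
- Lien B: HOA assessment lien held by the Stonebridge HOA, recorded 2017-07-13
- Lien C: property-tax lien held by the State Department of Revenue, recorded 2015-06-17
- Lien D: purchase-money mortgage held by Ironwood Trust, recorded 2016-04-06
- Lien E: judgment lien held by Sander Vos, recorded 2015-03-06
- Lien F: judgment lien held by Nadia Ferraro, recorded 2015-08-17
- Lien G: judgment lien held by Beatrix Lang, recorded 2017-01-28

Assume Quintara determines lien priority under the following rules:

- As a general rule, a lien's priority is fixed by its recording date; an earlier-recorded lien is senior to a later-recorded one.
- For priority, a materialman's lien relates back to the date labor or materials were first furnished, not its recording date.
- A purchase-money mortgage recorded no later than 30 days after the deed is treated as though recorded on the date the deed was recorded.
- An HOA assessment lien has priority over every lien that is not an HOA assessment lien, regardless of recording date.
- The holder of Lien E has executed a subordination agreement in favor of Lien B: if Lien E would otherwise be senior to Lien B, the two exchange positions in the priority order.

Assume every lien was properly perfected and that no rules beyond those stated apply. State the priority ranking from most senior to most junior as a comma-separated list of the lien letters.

Effective dates after the stated exceptions: A's effective date is 2016-06-16, when work began; D relates back to the deed date 2016-03-12.
B is an HOA assessment lien and takes priority over every other lien.
Among the remaining liens, by effective date: E (2015-03-06), C (2015-06-17), F (2015-08-17), D (2016-03-12), A (2016-06-16), G (2017-01-28).
Since E is not senior to B, the subordination leaves the order unchanged.

B, E, C, F, D, A, G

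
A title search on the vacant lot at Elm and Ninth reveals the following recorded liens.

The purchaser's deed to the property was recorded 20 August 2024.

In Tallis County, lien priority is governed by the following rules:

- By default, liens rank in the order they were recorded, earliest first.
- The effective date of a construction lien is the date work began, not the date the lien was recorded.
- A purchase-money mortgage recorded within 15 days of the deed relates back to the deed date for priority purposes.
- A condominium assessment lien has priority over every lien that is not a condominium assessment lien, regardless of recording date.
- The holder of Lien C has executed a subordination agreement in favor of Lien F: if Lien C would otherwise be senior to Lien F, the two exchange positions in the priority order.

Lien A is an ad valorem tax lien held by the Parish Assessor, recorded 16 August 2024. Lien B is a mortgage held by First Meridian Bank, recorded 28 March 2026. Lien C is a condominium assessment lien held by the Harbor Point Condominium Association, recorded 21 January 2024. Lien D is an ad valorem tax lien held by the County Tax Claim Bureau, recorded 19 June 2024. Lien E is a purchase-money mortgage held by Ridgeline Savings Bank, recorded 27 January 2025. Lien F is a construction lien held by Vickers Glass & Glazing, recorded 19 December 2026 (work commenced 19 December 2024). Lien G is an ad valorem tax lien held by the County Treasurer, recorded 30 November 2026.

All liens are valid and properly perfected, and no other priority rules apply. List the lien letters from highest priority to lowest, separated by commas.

F, D, A, C, E, B, G

First, effective dates: E was recorded 160 days after the deed — beyond 15 days — so no relation-back applies; F relates back to 19 December 2024 (work commenced).
C is a condominium assessment lien, so it outranks all other liens regardless of date.
The other liens, earliest effective date first: D (19 June 2024), A (16 August 2024), F (19 December 2024), E (27 January 2025), B (28 March 2026), G (30 November 2026).
C is senior to F before the subordination, so the two trade places.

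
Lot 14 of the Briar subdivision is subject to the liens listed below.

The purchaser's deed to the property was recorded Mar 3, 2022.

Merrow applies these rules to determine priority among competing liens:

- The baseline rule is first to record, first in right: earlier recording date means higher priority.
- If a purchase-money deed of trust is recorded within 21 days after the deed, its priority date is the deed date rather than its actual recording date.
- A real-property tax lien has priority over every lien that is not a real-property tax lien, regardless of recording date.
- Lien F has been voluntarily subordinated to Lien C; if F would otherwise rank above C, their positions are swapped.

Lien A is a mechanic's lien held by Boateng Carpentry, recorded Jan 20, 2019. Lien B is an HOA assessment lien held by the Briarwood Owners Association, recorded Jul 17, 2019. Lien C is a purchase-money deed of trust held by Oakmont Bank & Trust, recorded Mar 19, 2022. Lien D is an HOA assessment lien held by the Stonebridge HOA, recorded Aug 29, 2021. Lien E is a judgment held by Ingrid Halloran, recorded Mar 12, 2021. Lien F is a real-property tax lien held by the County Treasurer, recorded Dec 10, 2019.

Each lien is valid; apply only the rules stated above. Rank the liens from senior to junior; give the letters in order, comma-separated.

C, A, B, E, D, F

Effective dates after the stated exceptions: C relates back to the deed date Mar 3, 2022.
F is a real-property tax lien and takes priority over every other lien.
Remaining liens by effective date: A (Jan 20, 2019), B (Jul 17, 2019), E (Mar 12, 2021), D (Aug 29, 2021), C (Mar 3, 2022).
The subordination applies — F was senior to C — so F and C swap.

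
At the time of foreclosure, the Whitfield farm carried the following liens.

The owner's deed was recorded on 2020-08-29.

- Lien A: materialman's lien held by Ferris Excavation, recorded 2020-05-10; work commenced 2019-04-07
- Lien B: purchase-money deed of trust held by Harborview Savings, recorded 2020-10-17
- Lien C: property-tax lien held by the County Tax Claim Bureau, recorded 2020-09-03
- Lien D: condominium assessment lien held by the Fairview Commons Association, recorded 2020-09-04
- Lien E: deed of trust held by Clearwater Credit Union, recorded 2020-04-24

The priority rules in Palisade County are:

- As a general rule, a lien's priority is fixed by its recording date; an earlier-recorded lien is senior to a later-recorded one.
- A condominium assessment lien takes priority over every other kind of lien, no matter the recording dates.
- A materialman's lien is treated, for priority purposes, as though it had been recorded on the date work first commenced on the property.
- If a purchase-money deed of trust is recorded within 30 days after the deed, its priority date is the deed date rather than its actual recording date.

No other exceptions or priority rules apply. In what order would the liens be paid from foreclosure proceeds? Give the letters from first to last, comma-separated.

D, A, E, C, B

Adjusting effective dates: A's effective date is 2019-04-07, when work began; B was recorded 49 days after the deed — beyond 30 days — so no relation-back applies.
D is a condominium assessment lien and takes priority over every other lien.
Remaining liens by effective date: A (2019-04-07), E (2020-04-24), C (2020-09-03), B (2020-10-17).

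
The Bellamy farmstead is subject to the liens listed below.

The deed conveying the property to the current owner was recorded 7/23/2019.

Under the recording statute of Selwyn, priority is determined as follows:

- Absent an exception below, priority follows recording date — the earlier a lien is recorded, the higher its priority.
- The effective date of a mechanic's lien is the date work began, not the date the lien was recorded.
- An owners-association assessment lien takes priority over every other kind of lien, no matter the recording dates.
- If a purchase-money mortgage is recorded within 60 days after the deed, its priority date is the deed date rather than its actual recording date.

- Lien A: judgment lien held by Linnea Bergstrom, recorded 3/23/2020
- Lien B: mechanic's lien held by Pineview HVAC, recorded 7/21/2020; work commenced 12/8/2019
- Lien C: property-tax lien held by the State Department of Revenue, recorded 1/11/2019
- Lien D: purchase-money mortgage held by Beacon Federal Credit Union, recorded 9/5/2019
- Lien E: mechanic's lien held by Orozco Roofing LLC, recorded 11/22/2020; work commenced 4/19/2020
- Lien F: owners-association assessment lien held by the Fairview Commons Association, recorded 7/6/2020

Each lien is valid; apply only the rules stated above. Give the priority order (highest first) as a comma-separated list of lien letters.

F, C, D, B, A, E

Adjusting effective dates: B is treated as recorded 12/8/2019, the work-commencement date; D relates back to the deed date 7/23/2019; E relates back to 4/19/2020 (work commenced).
As an owners-association assessment lien, F is senior to every other lien.
The other liens, earliest effective date first: C (1/11/2019), D (7/23/2019), B (12/8/2019), A (3/23/2020), E (4/19/2020).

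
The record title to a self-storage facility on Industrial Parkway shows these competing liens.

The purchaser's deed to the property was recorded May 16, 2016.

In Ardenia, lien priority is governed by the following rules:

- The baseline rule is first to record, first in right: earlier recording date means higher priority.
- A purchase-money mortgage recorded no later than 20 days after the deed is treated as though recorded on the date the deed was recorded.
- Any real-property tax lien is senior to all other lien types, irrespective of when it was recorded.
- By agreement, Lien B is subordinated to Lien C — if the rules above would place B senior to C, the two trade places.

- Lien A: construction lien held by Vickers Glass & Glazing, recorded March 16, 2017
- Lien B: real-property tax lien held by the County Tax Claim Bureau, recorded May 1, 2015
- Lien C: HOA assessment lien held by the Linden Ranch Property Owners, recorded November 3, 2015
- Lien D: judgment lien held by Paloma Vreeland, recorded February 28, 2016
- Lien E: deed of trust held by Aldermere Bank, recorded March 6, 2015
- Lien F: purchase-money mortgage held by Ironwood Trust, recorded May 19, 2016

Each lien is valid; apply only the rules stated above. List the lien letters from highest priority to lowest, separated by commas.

C, E, B, D, F, A

Effective dates after the stated exceptions: F relates back to the deed date May 16, 2016.
B is a real-property tax lien and takes priority over every other lien.
Remaining liens by effective date: E (March 6, 2015), C (November 3, 2015), D (February 28, 2016), F (May 16, 2016), A (March 16, 2017).
The subordination applies — B was senior to C — so B and C swap.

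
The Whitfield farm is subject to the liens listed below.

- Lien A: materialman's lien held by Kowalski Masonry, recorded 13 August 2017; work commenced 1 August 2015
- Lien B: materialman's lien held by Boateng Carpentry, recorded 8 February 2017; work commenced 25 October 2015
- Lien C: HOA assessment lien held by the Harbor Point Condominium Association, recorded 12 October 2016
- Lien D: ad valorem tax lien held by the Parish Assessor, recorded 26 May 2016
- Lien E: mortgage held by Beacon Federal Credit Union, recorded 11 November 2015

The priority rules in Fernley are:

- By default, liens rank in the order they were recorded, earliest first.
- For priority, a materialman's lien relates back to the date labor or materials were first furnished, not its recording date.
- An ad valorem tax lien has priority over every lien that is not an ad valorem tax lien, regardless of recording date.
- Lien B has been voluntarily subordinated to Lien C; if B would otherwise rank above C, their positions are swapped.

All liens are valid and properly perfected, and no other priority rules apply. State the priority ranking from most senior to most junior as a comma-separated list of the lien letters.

Effective dates after the stated exceptions: A's effective date is 1 August 2015, when work began; B is treated as recorded 25 October 2015, the work-commencement date.
As an ad valorem tax lien, D is senior to every other lien.
Remaining liens by effective date: A (1 August 2015), B (25 October 2015), E (11 November 2015), C (12 October 2016).
B would otherwise be senior to C, so under the subordination agreement B and C exchange positions.

D, A, C, E, B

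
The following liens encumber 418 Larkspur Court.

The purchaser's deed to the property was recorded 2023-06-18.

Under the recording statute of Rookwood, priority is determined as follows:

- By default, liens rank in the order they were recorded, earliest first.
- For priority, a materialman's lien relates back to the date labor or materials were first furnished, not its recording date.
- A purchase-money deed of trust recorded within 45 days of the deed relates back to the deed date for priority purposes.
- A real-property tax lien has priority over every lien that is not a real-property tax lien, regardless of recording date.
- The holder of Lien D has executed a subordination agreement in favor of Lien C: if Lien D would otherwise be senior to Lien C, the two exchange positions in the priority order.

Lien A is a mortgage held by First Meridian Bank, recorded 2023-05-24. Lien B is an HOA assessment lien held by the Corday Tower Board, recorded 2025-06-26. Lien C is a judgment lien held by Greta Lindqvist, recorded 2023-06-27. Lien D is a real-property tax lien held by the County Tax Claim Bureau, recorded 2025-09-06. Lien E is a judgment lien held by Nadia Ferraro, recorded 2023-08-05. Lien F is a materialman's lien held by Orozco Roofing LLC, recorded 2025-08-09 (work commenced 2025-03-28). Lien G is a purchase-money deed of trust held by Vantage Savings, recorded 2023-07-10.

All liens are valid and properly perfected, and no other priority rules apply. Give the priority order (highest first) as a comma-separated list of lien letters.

Effective dates: F relates back to 2025-03-28 (work commenced); G relates back to the deed date 2023-06-18.
D is a real-property tax lien, so it outranks all other liens regardless of date.
Remaining liens by effective date: A (2023-05-24), G (2023-06-18), C (2023-06-27), E (2023-08-05), F (2025-03-28), B (2025-06-26).
The subordination applies — D was senior to C — so D and C swap.

C, A, G, D, E, F, B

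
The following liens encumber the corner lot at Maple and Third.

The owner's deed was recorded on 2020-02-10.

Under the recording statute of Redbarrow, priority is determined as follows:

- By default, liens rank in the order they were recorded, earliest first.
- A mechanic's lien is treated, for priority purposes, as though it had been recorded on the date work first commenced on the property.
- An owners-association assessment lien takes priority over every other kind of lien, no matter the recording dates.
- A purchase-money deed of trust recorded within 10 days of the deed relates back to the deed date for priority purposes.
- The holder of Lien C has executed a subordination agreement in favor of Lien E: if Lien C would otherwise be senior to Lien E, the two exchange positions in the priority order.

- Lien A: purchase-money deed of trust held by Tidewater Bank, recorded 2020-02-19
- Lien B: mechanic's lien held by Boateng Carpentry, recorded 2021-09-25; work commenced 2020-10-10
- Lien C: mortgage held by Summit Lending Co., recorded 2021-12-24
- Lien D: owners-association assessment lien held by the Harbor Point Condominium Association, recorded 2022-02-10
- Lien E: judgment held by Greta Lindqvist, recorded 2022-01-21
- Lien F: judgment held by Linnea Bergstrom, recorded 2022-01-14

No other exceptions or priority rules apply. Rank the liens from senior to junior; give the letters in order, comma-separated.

D, A, B, E, F, C

First, effective dates: A relates back to the deed date 2020-02-10; B is treated as recorded 2020-10-10, the work-commencement date.
D is an owners-association assessment lien and takes priority over every other lien.
Remaining liens by effective date: A (2020-02-10), B (2020-10-10), C (2021-12-24), F (2022-01-14), E (2022-01-21).
Because C would otherwise rank above E, the subordination swaps them.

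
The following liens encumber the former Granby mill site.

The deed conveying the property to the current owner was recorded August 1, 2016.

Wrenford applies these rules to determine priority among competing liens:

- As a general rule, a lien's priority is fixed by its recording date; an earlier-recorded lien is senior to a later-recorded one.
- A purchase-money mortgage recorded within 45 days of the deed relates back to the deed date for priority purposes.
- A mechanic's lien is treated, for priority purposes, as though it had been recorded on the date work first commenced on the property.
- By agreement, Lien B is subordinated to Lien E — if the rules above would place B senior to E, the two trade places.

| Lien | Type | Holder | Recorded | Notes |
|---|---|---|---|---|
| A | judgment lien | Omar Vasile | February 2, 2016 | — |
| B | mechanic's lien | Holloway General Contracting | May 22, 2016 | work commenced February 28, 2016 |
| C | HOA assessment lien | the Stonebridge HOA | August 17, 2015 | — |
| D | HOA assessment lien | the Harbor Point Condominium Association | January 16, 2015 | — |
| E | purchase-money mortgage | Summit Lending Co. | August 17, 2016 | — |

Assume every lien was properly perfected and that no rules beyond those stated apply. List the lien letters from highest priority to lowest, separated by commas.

First, effective dates: B relates back to February 28, 2016 (work commenced); E's effective date is the deed date, August 1, 2016.
By effective date, earliest first: D (January 16, 2015), C (August 17, 2015), A (February 2, 2016), B (February 28, 2016), E (August 1, 2016).
The subordination applies — B was senior to E — so B and E swap.

D, C, A, E, B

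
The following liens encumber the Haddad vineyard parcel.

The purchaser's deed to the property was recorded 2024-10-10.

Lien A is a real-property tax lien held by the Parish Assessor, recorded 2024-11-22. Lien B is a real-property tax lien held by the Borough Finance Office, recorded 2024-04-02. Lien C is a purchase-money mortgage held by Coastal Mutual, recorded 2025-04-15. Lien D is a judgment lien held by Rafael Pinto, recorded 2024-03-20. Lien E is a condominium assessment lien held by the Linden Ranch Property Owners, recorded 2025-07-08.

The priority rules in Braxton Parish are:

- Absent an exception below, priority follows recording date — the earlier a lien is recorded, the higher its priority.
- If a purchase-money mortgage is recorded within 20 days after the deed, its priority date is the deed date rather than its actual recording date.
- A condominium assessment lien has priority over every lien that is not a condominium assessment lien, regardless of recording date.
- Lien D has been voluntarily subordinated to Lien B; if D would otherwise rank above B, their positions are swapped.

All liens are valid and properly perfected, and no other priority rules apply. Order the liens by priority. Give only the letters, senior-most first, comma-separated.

First, effective dates: C missed the 20-day window (187 days after the deed), so its recording date stands.
E, as a condominium assessment lien, has superpriority and ranks first.
Among the remaining liens, by effective date: D (2024-03-20), B (2024-04-02), A (2024-11-22), C (2025-04-15).
D is senior to B before the subordination, so the two trade places.

E, B, D, A, C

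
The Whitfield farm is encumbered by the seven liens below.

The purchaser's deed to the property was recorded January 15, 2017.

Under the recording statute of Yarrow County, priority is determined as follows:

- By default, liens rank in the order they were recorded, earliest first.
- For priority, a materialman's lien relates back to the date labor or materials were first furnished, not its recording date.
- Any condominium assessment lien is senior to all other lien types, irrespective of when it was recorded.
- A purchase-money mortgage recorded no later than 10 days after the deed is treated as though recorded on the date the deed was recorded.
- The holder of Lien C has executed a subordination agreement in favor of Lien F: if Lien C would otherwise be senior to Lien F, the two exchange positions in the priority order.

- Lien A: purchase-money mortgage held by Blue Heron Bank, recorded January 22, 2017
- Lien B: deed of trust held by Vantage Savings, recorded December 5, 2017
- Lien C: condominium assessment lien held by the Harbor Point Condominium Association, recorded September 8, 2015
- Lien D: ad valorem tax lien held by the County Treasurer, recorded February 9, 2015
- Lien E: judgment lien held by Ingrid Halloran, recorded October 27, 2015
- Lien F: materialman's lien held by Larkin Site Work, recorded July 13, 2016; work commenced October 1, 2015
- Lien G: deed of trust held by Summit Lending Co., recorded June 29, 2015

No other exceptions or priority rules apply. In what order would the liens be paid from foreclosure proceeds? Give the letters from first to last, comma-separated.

First, effective dates: A's effective date is the deed date, January 15, 2017; F's effective date is October 1, 2015, when work began.
As a condominium assessment lien, C is senior to every other lien.
Ordering the rest by effective date: D (February 9, 2015), G (June 29, 2015), F (October 1, 2015), E (October 27, 2015), A (January 15, 2017), B (December 5, 2017).
C would otherwise be senior to F, so under the subordination agreement C and F exchange positions.

F, D, G, C, E, A, B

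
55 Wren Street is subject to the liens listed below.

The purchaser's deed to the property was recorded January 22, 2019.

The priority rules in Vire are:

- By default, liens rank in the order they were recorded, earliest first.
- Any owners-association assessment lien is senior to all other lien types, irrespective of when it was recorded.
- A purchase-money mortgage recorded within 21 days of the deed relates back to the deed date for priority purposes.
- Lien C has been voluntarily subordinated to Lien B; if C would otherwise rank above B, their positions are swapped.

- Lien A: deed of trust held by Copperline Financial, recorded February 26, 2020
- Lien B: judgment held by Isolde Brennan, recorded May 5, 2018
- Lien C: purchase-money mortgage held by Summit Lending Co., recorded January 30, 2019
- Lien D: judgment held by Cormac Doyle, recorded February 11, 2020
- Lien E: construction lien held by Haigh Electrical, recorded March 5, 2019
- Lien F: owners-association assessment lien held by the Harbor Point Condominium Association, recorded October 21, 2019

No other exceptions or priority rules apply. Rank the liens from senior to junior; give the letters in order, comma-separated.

F, B, C, E, D, A

Effective dates after the stated exceptions: C was recorded within the 21-day window, so its effective date is the deed date January 22, 2019.
F is an owners-association assessment lien, so it outranks all other liens regardless of date.
Remaining liens by effective date: B (May 5, 2018), C (January 22, 2019), E (March 5, 2019), D (February 11, 2020), A (February 26, 2020).
C already ranks below B; the subordination has no effect.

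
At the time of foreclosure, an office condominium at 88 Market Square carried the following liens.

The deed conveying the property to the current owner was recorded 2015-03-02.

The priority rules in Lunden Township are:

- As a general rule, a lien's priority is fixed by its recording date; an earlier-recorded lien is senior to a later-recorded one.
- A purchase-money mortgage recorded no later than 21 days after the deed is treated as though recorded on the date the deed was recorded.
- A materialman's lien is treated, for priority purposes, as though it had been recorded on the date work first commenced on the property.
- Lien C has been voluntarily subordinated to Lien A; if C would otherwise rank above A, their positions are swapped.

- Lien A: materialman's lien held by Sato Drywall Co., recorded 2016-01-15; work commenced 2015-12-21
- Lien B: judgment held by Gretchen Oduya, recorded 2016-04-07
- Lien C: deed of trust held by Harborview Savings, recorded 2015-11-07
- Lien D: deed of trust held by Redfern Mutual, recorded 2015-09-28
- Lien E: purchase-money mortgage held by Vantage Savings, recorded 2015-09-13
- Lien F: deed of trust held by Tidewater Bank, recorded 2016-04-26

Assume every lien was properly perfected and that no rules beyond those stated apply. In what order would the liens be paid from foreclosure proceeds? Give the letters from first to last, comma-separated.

E, D, A, C, B, F

Adjusting effective dates: A is treated as recorded 2015-12-21, the work-commencement date; E missed the 21-day window (195 days after the deed), so its recording date stands.
By effective date, earliest first: E (2015-09-13), D (2015-09-28), C (2015-11-07), A (2015-12-21), B (2016-04-07), F (2016-04-26).
C would otherwise be senior to A, so under the subordination agreement C and A exchange positions.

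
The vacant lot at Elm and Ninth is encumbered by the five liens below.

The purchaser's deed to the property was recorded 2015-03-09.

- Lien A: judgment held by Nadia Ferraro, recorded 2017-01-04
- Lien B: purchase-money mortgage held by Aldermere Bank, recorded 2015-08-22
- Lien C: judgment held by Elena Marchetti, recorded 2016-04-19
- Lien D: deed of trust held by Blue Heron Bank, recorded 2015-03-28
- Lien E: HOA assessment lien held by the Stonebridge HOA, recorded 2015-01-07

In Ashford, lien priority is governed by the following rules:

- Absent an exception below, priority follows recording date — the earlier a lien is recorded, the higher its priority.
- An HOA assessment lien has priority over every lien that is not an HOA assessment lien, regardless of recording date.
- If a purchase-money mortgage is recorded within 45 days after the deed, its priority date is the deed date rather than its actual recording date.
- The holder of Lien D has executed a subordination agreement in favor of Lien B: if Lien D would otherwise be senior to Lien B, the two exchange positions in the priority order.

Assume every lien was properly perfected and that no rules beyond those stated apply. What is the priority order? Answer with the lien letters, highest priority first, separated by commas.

First, effective dates: B was recorded 166 days after the deed — beyond 45 days — so no relation-back applies.
E is an HOA assessment lien and takes priority over every other lien.
The other liens, earliest effective date first: D (2015-03-28), B (2015-08-22), C (2016-04-19), A (2017-01-04).
D would otherwise be senior to B, so under the subordination agreement D and B exchange positions.

E, B, D, C, A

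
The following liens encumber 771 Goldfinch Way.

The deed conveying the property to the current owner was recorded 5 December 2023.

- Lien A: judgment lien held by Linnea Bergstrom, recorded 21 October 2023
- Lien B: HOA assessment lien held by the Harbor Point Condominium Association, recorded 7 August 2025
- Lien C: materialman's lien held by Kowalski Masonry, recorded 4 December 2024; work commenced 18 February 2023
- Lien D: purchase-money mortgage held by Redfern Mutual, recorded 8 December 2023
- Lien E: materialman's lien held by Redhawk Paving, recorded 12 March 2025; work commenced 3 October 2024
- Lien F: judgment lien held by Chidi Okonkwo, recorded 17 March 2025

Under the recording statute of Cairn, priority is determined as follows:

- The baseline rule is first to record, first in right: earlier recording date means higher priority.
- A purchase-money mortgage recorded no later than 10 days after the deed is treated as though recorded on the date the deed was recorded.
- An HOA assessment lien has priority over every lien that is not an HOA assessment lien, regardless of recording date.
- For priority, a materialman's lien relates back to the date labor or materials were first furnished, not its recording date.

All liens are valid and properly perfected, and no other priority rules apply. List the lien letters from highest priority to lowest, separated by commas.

Adjusting effective dates: C is treated as recorded 18 February 2023, the work-commencement date; D's effective date is the deed date, 5 December 2023; E is treated as recorded 3 October 2024, the work-commencement date.
As an HOA assessment lien, B is senior to every other lien.
Remaining liens by effective date: C (18 February 2023), A (21 October 2023), D (5 December 2023), E (3 October 2024), F (17 March 2025).

B, C, A, D, E, F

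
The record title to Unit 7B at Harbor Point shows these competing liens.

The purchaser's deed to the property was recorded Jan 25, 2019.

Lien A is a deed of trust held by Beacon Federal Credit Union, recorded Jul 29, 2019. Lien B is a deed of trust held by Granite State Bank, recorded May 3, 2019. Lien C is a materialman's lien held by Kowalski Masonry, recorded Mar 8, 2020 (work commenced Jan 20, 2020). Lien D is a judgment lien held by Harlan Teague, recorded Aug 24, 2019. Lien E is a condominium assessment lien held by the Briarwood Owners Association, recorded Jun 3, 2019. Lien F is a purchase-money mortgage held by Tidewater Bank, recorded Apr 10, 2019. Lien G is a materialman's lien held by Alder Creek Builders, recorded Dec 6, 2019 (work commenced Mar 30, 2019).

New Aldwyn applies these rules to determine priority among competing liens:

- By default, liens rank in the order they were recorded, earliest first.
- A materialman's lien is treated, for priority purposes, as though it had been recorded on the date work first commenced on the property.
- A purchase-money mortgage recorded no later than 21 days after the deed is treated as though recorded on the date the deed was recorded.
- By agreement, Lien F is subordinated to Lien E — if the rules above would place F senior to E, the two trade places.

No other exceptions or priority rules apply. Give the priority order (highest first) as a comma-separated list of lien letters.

G, E, B, F, A, D, C

Effective dates after the stated exceptions: C's effective date is Jan 20, 2020, when work began; F missed the 21-day window (75 days after the deed), so its recording date stands; G's effective date is Mar 30, 2019, when work began.
By effective date: G (Mar 30, 2019), F (Apr 10, 2019), B (May 3, 2019), E (Jun 3, 2019), A (Jul 29, 2019), D (Aug 24, 2019), C (Jan 20, 2020).
F is senior to E before the subordination, so the two trade places.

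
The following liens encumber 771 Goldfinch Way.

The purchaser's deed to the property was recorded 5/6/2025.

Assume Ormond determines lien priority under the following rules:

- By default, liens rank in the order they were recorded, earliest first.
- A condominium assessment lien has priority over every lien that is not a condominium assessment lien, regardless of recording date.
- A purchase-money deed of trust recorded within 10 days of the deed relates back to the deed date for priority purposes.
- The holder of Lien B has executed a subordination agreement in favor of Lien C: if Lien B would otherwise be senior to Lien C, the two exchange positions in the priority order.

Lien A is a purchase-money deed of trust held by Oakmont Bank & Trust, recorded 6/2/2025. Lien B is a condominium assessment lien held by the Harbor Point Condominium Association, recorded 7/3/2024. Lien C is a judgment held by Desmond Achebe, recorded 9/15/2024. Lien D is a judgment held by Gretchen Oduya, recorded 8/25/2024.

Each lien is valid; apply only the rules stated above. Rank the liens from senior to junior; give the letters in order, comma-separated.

C, D, B, A

Effective dates: A was recorded 27 days after the deed, outside the 10-day window, so it keeps its recording date.
B, as a condominium assessment lien, has superpriority and ranks first.
Ordering the rest by effective date: D (8/25/2024), C (9/15/2024), A (6/2/2025).
B would otherwise be senior to C, so under the subordination agreement B and C exchange positions.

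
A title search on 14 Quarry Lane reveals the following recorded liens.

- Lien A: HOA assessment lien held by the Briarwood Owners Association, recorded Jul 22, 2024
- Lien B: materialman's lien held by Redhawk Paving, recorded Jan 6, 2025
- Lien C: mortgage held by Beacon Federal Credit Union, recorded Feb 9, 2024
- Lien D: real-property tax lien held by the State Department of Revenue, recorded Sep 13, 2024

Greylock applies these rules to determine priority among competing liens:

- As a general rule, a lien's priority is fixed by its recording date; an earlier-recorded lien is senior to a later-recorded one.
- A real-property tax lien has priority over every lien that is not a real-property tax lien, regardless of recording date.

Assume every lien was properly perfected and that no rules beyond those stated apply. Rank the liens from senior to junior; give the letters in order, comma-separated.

D, as a real-property tax lien, has superpriority and ranks first.
Among the remaining liens, by effective date: C (Feb 9, 2024), A (Jul 22, 2024), B (Jan 6, 2025).

D, C, A, B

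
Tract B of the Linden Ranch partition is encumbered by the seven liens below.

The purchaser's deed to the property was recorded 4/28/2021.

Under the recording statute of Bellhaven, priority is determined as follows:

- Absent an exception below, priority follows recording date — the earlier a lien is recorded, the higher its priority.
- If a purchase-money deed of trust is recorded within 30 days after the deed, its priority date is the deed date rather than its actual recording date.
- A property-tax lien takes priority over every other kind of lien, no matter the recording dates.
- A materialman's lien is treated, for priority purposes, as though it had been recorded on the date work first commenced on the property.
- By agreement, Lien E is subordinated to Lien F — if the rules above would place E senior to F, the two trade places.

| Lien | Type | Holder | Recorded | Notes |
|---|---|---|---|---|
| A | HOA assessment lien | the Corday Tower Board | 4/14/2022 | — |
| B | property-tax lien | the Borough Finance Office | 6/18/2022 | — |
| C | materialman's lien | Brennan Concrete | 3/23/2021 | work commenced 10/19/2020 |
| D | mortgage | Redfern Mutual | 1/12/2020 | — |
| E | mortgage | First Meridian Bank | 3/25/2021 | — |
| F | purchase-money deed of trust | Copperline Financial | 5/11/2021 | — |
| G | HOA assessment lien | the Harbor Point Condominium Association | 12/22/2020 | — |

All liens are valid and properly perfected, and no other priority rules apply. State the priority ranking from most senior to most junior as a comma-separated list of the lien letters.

B, D, C, G, F, E, A

Effective dates after the stated exceptions: C's effective date is 10/19/2020, when work began; F's effective date is the deed date, 4/28/2021.
As a property-tax lien, B is senior to every other lien.
Ordering the rest by effective date: D (1/12/2020), C (10/19/2020), G (12/22/2020), E (3/25/2021), F (4/28/2021), A (4/14/2022).
Because E would otherwise rank above F, the subordination swaps them.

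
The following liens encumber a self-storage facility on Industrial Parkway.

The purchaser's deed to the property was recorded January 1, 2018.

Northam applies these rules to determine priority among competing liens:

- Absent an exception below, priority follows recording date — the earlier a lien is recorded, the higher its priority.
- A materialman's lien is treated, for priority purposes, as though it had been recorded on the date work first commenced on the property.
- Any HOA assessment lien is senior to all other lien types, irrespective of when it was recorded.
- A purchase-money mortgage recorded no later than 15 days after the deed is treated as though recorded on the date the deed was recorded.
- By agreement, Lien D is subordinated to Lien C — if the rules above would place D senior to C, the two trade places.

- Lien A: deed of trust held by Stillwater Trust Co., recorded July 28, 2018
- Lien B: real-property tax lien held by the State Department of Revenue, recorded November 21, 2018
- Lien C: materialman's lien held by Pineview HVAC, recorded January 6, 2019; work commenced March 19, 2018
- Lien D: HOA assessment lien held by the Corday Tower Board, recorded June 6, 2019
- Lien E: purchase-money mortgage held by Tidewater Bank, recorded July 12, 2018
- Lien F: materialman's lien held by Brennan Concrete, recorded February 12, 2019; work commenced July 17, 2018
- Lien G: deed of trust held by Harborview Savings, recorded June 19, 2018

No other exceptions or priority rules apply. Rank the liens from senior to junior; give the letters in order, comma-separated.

C, D, G, E, F, A, B

First, effective dates: C's effective date is March 19, 2018, when work began; E was recorded 192 days after the deed — beyond 15 days — so no relation-back applies; F relates back to July 17, 2018 (work commenced).
D is an HOA assessment lien and takes priority over every other lien.
The other liens, earliest effective date first: C (March 19, 2018), G (June 19, 2018), E (July 12, 2018), F (July 17, 2018), A (July 28, 2018), B (November 21, 2018).
Because D would otherwise rank above C, the subordination swaps them.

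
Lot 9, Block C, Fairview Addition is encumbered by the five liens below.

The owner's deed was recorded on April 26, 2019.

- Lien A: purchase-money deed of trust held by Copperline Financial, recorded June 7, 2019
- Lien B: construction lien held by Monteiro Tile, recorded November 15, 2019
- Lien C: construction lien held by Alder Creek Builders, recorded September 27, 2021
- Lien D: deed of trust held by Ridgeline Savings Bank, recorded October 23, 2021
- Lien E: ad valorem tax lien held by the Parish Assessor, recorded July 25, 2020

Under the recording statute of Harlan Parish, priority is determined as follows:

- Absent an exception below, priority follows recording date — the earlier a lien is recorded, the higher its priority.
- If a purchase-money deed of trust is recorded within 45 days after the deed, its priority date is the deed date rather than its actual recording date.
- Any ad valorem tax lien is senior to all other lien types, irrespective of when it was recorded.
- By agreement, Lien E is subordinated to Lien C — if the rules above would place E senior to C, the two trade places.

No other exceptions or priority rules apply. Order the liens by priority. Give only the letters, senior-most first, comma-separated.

C, A, B, E, D

First, effective dates: A's effective date is the deed date, April 26, 2019.
E is an ad valorem tax lien and takes priority over every other lien.
The other liens, earliest effective date first: A (April 26, 2019), B (November 15, 2019), C (September 27, 2021), D (October 23, 2021).
Because E would otherwise rank above C, the subordination swaps them.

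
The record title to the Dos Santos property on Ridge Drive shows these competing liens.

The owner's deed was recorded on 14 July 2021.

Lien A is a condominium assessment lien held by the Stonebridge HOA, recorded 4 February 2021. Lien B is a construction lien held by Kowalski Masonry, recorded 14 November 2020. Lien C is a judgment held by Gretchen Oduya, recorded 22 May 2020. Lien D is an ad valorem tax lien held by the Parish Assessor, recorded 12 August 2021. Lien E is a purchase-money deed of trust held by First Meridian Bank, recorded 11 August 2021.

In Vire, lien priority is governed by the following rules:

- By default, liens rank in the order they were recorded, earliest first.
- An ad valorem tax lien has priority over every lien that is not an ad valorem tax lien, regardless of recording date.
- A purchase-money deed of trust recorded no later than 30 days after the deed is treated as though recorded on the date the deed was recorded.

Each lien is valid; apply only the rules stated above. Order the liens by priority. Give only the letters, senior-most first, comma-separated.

First, effective dates: E was recorded within the 30-day window, so its effective date is the deed date 14 July 2021.
D, as an ad valorem tax lien, has superpriority and ranks first.
Among the remaining liens, by effective date: C (22 May 2020), B (14 November 2020), A (4 February 2021), E (14 July 2021).

D, C, B, A, E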